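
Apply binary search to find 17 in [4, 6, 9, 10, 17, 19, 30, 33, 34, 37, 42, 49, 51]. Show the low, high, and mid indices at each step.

Binary search for 17 in [4, 6, 9, 10, 17, 19, 30, 33, 34, 37, 42, 49, 51]:

lo=0, hi=12, mid=6, arr[mid]=30 -> 30 > 17, search left half
lo=0, hi=5, mid=2, arr[mid]=9 -> 9 < 17, search right half
lo=3, hi=5, mid=4, arr[mid]=17 -> Found target at index 4!

Binary search finds 17 at index 4 after 3 comparisons. The search repeatedly halves the search space by comparing with the middle element.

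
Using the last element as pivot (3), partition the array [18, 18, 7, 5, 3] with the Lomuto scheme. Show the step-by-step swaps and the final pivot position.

Lomuto partition with pivot = 3:

Initial array: [18, 18, 7, 5, 3]

arr[0]=18 > 3: no swap
arr[1]=18 > 3: no swap
arr[2]=7 > 3: no swap
arr[3]=5 > 3: no swap

Place pivot at position 0: [3, 18, 7, 5, 18]
Pivot position: 0

After partitioning with pivot 3, the array becomes [3, 18, 7, 5, 18]. The pivot is placed at index 0. All elements to the left of the pivot are <= 3, and all elements to the right are > 3.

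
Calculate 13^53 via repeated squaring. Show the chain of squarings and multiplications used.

Computing 13^53 by squaring (build up from 13^1; each line after the first costs one multiplication):

13^1 = 13
13^2 = (13^1)^2 = 13^2 = 169
13^3 = 13 * 13^2 = 13 * 169 = 2197
13^6 = (13^3)^2 = 2197^2 = 4826809
13^12 = (13^6)^2 = 4826809^2 = 23298085122481
13^13 = 13 * 13^12 = 13 * 23298085122481 = 302875106592253
13^26 = (13^13)^2 = 302875106592253^2 = 91733330193268616658399616009
13^52 = (13^26)^2 = 91733330193268616658399616009^2 = 8415003868347247618489696679505181495471801448798649088081
13^53 = 13 * 13^52 = 13 * 8415003868347247618489696679505181495471801448798649088081 = 109395050288514219040366056833567359441133418834382438145053

Result: 109395050288514219040366056833567359441133418834382438145053
Multiplications needed: 8 (8 lines after 13^1)

13^53 = 109395050288514219040366056833567359441133418834382438145053. Using exponentiation by squaring, this requires 8 multiplications. The key idea: if the exponent is even, square the half-power; if odd, multiply by the base once.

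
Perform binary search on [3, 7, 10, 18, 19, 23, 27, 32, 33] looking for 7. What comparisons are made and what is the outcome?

Binary search for 7 in [3, 7, 10, 18, 19, 23, 27, 32, 33]:

lo=0, hi=8, mid=4, arr[mid]=19 -> 19 > 7, search left half
lo=0, hi=3, mid=1, arr[mid]=7 -> Found target at index 1!

Binary search finds 7 at index 1 after 2 comparisons. The search repeatedly halves the search space by comparing with the middle element.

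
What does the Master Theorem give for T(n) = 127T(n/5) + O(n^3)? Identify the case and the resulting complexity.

Master Theorem for T(n) = 127T(n/5) + O(n^3):

a = 127, b = 5, c = 3
log_b(a) = log_5(127) = 3.0099

Case 1: c = 3 < log_5(127) = 3.0099
T(n) = O(n^(log_5 127))

For T(n) = 127T(n/5) + O(n^3): log_5(127) = 3.0099. This is Case 1 of the Master Theorem (c < log_b(a), work dominated by leaves), giving O(n^(log_5 127)).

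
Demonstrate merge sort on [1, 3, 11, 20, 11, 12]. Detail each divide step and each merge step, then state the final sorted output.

Merge sort trace:

Split: [1, 3, 11, 20, 11, 12] -> [1, 3, 11] and [20, 11, 12]
  Split: [1, 3, 11] -> [1] and [3, 11]
    Split: [3, 11] -> [3] and [11]
    Merge: [3] + [11] -> [3, 11]
  Merge: [1] + [3, 11] -> [1, 3, 11]
  Split: [20, 11, 12] -> [20] and [11, 12]
    Split: [11, 12] -> [11] and [12]
    Merge: [11] + [12] -> [11, 12]
  Merge: [20] + [11, 12] -> [11, 12, 20]
Merge: [1, 3, 11] + [11, 12, 20] -> [1, 3, 11, 11, 12, 20]

Final sorted array: [1, 3, 11, 11, 12, 20]

The merge sort proceeds by recursively splitting the array and merging sorted halves.
After all merges, the sorted array is [1, 3, 11, 11, 12, 20].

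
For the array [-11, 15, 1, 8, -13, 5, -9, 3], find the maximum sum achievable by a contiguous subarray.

Using Kadane's algorithm on [-11, 15, 1, 8, -13, 5, -9, 3]:

Scanning through the array:
Position 1 (value 15): max_ending_here = 15, max_so_far = 15
Position 2 (value 1): max_ending_here = 16, max_so_far = 16
Position 3 (value 8): max_ending_here = 24, max_so_far = 24
Position 4 (value -13): max_ending_here = 11, max_so_far = 24
Position 5 (value 5): max_ending_here = 16, max_so_far = 24
Position 6 (value -9): max_ending_here = 7, max_so_far = 24
Position 7 (value 3): max_ending_here = 10, max_so_far = 24

Maximum subarray: [15, 1, 8]
Maximum sum: 24

The maximum subarray is [15, 1, 8] with sum 24. This subarray runs from index 1 to index 3.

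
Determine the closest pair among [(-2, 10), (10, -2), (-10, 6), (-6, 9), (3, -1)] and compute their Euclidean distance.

Computing all pairwise distances among 5 points:

d((-2, 10), (10, -2)) = 16.9706
d((-2, 10), (-10, 6)) = 8.9443
d((-2, 10), (-6, 9)) = 4.1231 <-- minimum
d((-2, 10), (3, -1)) = 12.083
d((10, -2), (-10, 6)) = 21.5407
d((10, -2), (-6, 9)) = 19.4165
d((10, -2), (3, -1)) = 7.0711
d((-10, 6), (-6, 9)) = 5.0
d((-10, 6), (3, -1)) = 14.7648
d((-6, 9), (3, -1)) = 13.4536

Closest pair: (-2, 10) and (-6, 9) with distance 4.1231

The closest pair is (-2, 10) and (-6, 9) with Euclidean distance 4.1231. For 5 points, brute-force pairwise comparison is shown above. For large n, the divide-and-conquer algorithm (sort by x, recurse on halves, check the dividing strip) achieves O(n log n).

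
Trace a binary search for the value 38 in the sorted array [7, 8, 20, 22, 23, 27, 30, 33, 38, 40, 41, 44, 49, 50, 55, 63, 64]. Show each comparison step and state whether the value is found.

Binary search for 38 in [7, 8, 20, 22, 23, 27, 30, 33, 38, 40, 41, 44, 49, 50, 55, 63, 64]:

lo=0, hi=16, mid=8, arr[mid]=38 -> Found target at index 8!

Binary search finds 38 at index 8 after 1 comparisons. The search repeatedly halves the search space by comparing with the middle element.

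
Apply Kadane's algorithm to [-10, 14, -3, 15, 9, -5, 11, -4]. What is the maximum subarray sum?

Using Kadane's algorithm on [-10, 14, -3, 15, 9, -5, 11, -4]:

Scanning through the array:
Position 1 (value 14): max_ending_here = 14, max_so_far = 14
Position 2 (value -3): max_ending_here = 11, max_so_far = 14
Position 3 (value 15): max_ending_here = 26, max_so_far = 26
Position 4 (value 9): max_ending_here = 35, max_so_far = 35
Position 5 (value -5): max_ending_here = 30, max_so_far = 35
Position 6 (value 11): max_ending_here = 41, max_so_far = 41
Position 7 (value -4): max_ending_here = 37, max_so_far = 41

Maximum subarray: [14, -3, 15, 9, -5, 11]
Maximum sum: 41

The maximum subarray is [14, -3, 15, 9, -5, 11] with sum 41. This subarray runs from index 1 to index 6.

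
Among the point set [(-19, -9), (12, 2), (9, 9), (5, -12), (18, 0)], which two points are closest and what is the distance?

Computing all pairwise distances among 5 points:

d((-19, -9), (12, 2)) = 32.8938
d((-19, -9), (9, 9)) = 33.2866
d((-19, -9), (5, -12)) = 24.1868
d((-19, -9), (18, 0)) = 38.0789
d((12, 2), (9, 9)) = 7.6158
d((12, 2), (5, -12)) = 15.6525
d((12, 2), (18, 0)) = 6.3246 <-- minimum
d((9, 9), (5, -12)) = 21.3776
d((9, 9), (18, 0)) = 12.7279
d((5, -12), (18, 0)) = 17.6918

Closest pair: (12, 2) and (18, 0) with distance 6.3246

The closest pair is (12, 2) and (18, 0) with Euclidean distance 6.3246. For 5 points, brute-force pairwise comparison is shown above. For large n, the divide-and-conquer algorithm (sort by x, recurse on halves, check the dividing strip) achieves O(n log n).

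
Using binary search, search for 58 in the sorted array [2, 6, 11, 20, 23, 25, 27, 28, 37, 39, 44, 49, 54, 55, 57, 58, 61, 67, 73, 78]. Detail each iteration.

Binary search for 58 in [2, 6, 11, 20, 23, 25, 27, 28, 37, 39, 44, 49, 54, 55, 57, 58, 61, 67, 73, 78]:

lo=0, hi=19, mid=9, arr[mid]=39 -> 39 < 58, search right half
lo=10, hi=19, mid=14, arr[mid]=57 -> 57 < 58, search right half
lo=15, hi=19, mid=17, arr[mid]=67 -> 67 > 58, search left half
lo=15, hi=16, mid=15, arr[mid]=58 -> Found target at index 15!

Binary search finds 58 at index 15 after 4 comparisons. The search repeatedly halves the search space by comparing with the middle element.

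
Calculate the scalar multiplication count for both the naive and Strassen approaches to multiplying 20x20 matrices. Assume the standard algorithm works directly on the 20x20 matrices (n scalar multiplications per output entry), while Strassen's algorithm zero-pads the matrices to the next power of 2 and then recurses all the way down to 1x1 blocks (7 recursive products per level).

Matrix multiplication for 20x20 matrices:

Strassen's algorithm requires power-of-2 dimensions. Pad 20x20 to 32x32 (next power of 2).

Standard algorithm: 20^3 = 8000 multiplications
Strassen's algorithm: 7^(log2(32)) = 7^5 = 16807 multiplications
Difference: 8000 - 16807 = -8807 (Strassen uses MORE here due to padding overhead — for small or just-over-power-of-2 n, padding can outweigh the per-level savings)

Standard: 8000 multiplications (20^3). Strassen: 16807 multiplications (7^5, after padding to 32x32). Strassen reduces 8 recursive multiplications to 7 at each level.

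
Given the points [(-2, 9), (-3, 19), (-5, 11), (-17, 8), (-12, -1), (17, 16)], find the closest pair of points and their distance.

Computing all pairwise distances among 6 points:

d((-2, 9), (-3, 19)) = 10.0499
d((-2, 9), (-5, 11)) = 3.6056 <-- minimum
d((-2, 9), (-17, 8)) = 15.0333
d((-2, 9), (-12, -1)) = 14.1421
d((-2, 9), (17, 16)) = 20.2485
d((-3, 19), (-5, 11)) = 8.2462
d((-3, 19), (-17, 8)) = 17.8045
d((-3, 19), (-12, -1)) = 21.9317
d((-3, 19), (17, 16)) = 20.2237
d((-5, 11), (-17, 8)) = 12.3693
d((-5, 11), (-12, -1)) = 13.8924
d((-5, 11), (17, 16)) = 22.561
d((-17, 8), (-12, -1)) = 10.2956
d((-17, 8), (17, 16)) = 34.9285
d((-12, -1), (17, 16)) = 33.6155

Closest pair: (-2, 9) and (-5, 11) with distance 3.6056

The closest pair is (-2, 9) and (-5, 11) with Euclidean distance 3.6056. For 6 points, brute-force pairwise comparison is shown above. For large n, the divide-and-conquer algorithm (sort by x, recurse on halves, check the dividing strip) achieves O(n log n).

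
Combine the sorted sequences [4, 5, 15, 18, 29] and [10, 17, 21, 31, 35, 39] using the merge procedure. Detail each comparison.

Merging process:

Compare 4 vs 10: take 4 from left. Merged: [4]
Compare 5 vs 10: take 5 from left. Merged: [4, 5]
Compare 15 vs 10: take 10 from right. Merged: [4, 5, 10]
Compare 15 vs 17: take 15 from left. Merged: [4, 5, 10, 15]
Compare 18 vs 17: take 17 from right. Merged: [4, 5, 10, 15, 17]
Compare 18 vs 21: take 18 from left. Merged: [4, 5, 10, 15, 17, 18]
Compare 29 vs 21: take 21 from right. Merged: [4, 5, 10, 15, 17, 18, 21]
Compare 29 vs 31: take 29 from left. Merged: [4, 5, 10, 15, 17, 18, 21, 29]
Append remaining from right: [31, 35, 39]. Merged: [4, 5, 10, 15, 17, 18, 21, 29, 31, 35, 39]

Final merged array: [4, 5, 10, 15, 17, 18, 21, 29, 31, 35, 39]
Total comparisons: 8

The merged array is [4, 5, 10, 15, 17, 18, 21, 29, 31, 35, 39], requiring 8 comparisons. The merge step runs in O(n) time where n is the total number of elements.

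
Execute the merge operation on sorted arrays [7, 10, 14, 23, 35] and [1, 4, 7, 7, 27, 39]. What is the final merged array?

Merging process:

Compare 7 vs 1: take 1 from right. Merged: [1]
Compare 7 vs 4: take 4 from right. Merged: [1, 4]
Compare 7 vs 7: take 7 from left. Merged: [1, 4, 7]
Compare 10 vs 7: take 7 from right. Merged: [1, 4, 7, 7]
Compare 10 vs 7: take 7 from right. Merged: [1, 4, 7, 7, 7]
Compare 10 vs 27: take 10 from left. Merged: [1, 4, 7, 7, 7, 10]
Compare 14 vs 27: take 14 from left. Merged: [1, 4, 7, 7, 7, 10, 14]
Compare 23 vs 27: take 23 from left. Merged: [1, 4, 7, 7, 7, 10, 14, 23]
Compare 35 vs 27: take 27 from right. Merged: [1, 4, 7, 7, 7, 10, 14, 23, 27]
Compare 35 vs 39: take 35 from left. Merged: [1, 4, 7, 7, 7, 10, 14, 23, 27, 35]
Append remaining from right: [39]. Merged: [1, 4, 7, 7, 7, 10, 14, 23, 27, 35, 39]

Final merged array: [1, 4, 7, 7, 7, 10, 14, 23, 27, 35, 39]
Total comparisons: 10

The merged array is [1, 4, 7, 7, 7, 10, 14, 23, 27, 35, 39], requiring 10 comparisons. The merge step runs in O(n) time where n is the total number of elements.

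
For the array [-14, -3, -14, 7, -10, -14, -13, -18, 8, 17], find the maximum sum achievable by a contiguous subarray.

Using Kadane's algorithm on [-14, -3, -14, 7, -10, -14, -13, -18, 8, 17]:

Scanning through the array:
Position 1 (value -3): max_ending_here = -3, max_so_far = -3
Position 2 (value -14): max_ending_here = -14, max_so_far = -3
Position 3 (value 7): max_ending_here = 7, max_so_far = 7
Position 4 (value -10): max_ending_here = -3, max_so_far = 7
Position 5 (value -14): max_ending_here = -14, max_so_far = 7
Position 6 (value -13): max_ending_here = -13, max_so_far = 7
Position 7 (value -18): max_ending_here = -18, max_so_far = 7
Position 8 (value 8): max_ending_here = 8, max_so_far = 8
Position 9 (value 17): max_ending_here = 25, max_so_far = 25

Maximum subarray: [8, 17]
Maximum sum: 25

The maximum subarray is [8, 17] with sum 25. This subarray runs from index 8 to index 9.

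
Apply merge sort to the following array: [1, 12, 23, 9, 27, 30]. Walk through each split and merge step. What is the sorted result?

Merge sort trace:

Split: [1, 12, 23, 9, 27, 30] -> [1, 12, 23] and [9, 27, 30]
  Split: [1, 12, 23] -> [1] and [12, 23]
    Split: [12, 23] -> [12] and [23]
    Merge: [12] + [23] -> [12, 23]
  Merge: [1] + [12, 23] -> [1, 12, 23]
  Split: [9, 27, 30] -> [9] and [27, 30]
    Split: [27, 30] -> [27] and [30]
    Merge: [27] + [30] -> [27, 30]
  Merge: [9] + [27, 30] -> [9, 27, 30]
Merge: [1, 12, 23] + [9, 27, 30] -> [1, 9, 12, 23, 27, 30]

Final sorted array: [1, 9, 12, 23, 27, 30]

The merge sort proceeds by recursively splitting the array and merging sorted halves.
After all merges, the sorted array is [1, 9, 12, 23, 27, 30].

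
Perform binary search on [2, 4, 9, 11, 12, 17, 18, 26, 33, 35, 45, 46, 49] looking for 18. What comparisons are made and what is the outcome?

Binary search for 18 in [2, 4, 9, 11, 12, 17, 18, 26, 33, 35, 45, 46, 49]:

lo=0, hi=12, mid=6, arr[mid]=18 -> Found target at index 6!

Binary search finds 18 at index 6 after 1 comparisons. The search repeatedly halves the search space by comparing with the middle element.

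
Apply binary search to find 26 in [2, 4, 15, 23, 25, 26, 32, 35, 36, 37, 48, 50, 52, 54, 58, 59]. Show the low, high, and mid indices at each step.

Binary search for 26 in [2, 4, 15, 23, 25, 26, 32, 35, 36, 37, 48, 50, 52, 54, 58, 59]:

lo=0, hi=15, mid=7, arr[mid]=35 -> 35 > 26, search left half
lo=0, hi=6, mid=3, arr[mid]=23 -> 23 < 26, search right half
lo=4, hi=6, mid=5, arr[mid]=26 -> Found target at index 5!

Binary search finds 26 at index 5 after 3 comparisons. The search repeatedly halves the search space by comparing with the middle element.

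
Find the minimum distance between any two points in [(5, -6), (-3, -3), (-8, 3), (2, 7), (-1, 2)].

Computing all pairwise distances among 5 points:

d((5, -6), (-3, -3)) = 8.544
d((5, -6), (-8, 3)) = 15.8114
d((5, -6), (2, 7)) = 13.3417
d((5, -6), (-1, 2)) = 10.0
d((-3, -3), (-8, 3)) = 7.8102
d((-3, -3), (2, 7)) = 11.1803
d((-3, -3), (-1, 2)) = 5.3852 <-- minimum
d((-8, 3), (2, 7)) = 10.7703
d((-8, 3), (-1, 2)) = 7.0711
d((2, 7), (-1, 2)) = 5.831

Closest pair: (-3, -3) and (-1, 2) with distance 5.3852

The closest pair is (-3, -3) and (-1, 2) with Euclidean distance 5.3852. For 5 points, brute-force pairwise comparison is shown above. For large n, the divide-and-conquer algorithm (sort by x, recurse on halves, check the dividing strip) achieves O(n log n).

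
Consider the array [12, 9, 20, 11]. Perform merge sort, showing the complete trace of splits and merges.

Merge sort trace:

Split: [12, 9, 20, 11] -> [12, 9] and [20, 11]
  Split: [12, 9] -> [12] and [9]
  Merge: [12] + [9] -> [9, 12]
  Split: [20, 11] -> [20] and [11]
  Merge: [20] + [11] -> [11, 20]
Merge: [9, 12] + [11, 20] -> [9, 11, 12, 20]

Final sorted array: [9, 11, 12, 20]

The merge sort proceeds by recursively splitting the array and merging sorted halves.
After all merges, the sorted array is [9, 11, 12, 20].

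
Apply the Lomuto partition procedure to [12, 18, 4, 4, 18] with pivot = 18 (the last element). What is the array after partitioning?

Lomuto partition with pivot = 18:

Initial array: [12, 18, 4, 4, 18]

arr[0]=12 <= 18: swap with position 0, array becomes [12, 18, 4, 4, 18]
arr[1]=18 <= 18: swap with position 1, array becomes [12, 18, 4, 4, 18]
arr[2]=4 <= 18: swap with position 2, array becomes [12, 18, 4, 4, 18]
arr[3]=4 <= 18: swap with position 3, array becomes [12, 18, 4, 4, 18]

Place pivot at position 4: [12, 18, 4, 4, 18]
Pivot position: 4

After partitioning with pivot 18, the array becomes [12, 18, 4, 4, 18]. The pivot is placed at index 4. All elements to the left of the pivot are <= 18, and all elements to the right are > 18.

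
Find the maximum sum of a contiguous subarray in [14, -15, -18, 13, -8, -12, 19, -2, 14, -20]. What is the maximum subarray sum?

Using Kadane's algorithm on [14, -15, -18, 13, -8, -12, 19, -2, 14, -20]:

Scanning through the array:
Position 1 (value -15): max_ending_here = -1, max_so_far = 14
Position 2 (value -18): max_ending_here = -18, max_so_far = 14
Position 3 (value 13): max_ending_here = 13, max_so_far = 14
Position 4 (value -8): max_ending_here = 5, max_so_far = 14
Position 5 (value -12): max_ending_here = -7, max_so_far = 14
Position 6 (value 19): max_ending_here = 19, max_so_far = 19
Position 7 (value -2): max_ending_here = 17, max_so_far = 19
Position 8 (value 14): max_ending_here = 31, max_so_far = 31
Position 9 (value -20): max_ending_here = 11, max_so_far = 31

Maximum subarray: [19, -2, 14]
Maximum sum: 31

The maximum subarray is [19, -2, 14] with sum 31. This subarray runs from index 6 to index 8.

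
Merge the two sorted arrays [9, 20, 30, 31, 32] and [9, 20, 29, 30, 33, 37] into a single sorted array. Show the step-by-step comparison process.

Merging process:

Compare 9 vs 9: take 9 from left. Merged: [9]
Compare 20 vs 9: take 9 from right. Merged: [9, 9]
Compare 20 vs 20: take 20 from left. Merged: [9, 9, 20]
Compare 30 vs 20: take 20 from right. Merged: [9, 9, 20, 20]
Compare 30 vs 29: take 29 from right. Merged: [9, 9, 20, 20, 29]
Compare 30 vs 30: take 30 from left. Merged: [9, 9, 20, 20, 29, 30]
Compare 31 vs 30: take 30 from right. Merged: [9, 9, 20, 20, 29, 30, 30]
Compare 31 vs 33: take 31 from left. Merged: [9, 9, 20, 20, 29, 30, 30, 31]
Compare 32 vs 33: take 32 from left. Merged: [9, 9, 20, 20, 29, 30, 30, 31, 32]
Append remaining from right: [33, 37]. Merged: [9, 9, 20, 20, 29, 30, 30, 31, 32, 33, 37]

Final merged array: [9, 9, 20, 20, 29, 30, 30, 31, 32, 33, 37]
Total comparisons: 9

The merged array is [9, 9, 20, 20, 29, 30, 30, 31, 32, 33, 37], requiring 9 comparisons. The merge step runs in O(n) time where n is the total number of elements.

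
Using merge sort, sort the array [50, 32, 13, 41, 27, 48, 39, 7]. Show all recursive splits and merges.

Merge sort trace:

Split: [50, 32, 13, 41, 27, 48, 39, 7] -> [50, 32, 13, 41] and [27, 48, 39, 7]
  Split: [50, 32, 13, 41] -> [50, 32] and [13, 41]
    Split: [50, 32] -> [50] and [32]
    Merge: [50] + [32] -> [32, 50]
    Split: [13, 41] -> [13] and [41]
    Merge: [13] + [41] -> [13, 41]
  Merge: [32, 50] + [13, 41] -> [13, 32, 41, 50]
  Split: [27, 48, 39, 7] -> [27, 48] and [39, 7]
    Split: [27, 48] -> [27] and [48]
    Merge: [27] + [48] -> [27, 48]
    Split: [39, 7] -> [39] and [7]
    Merge: [39] + [7] -> [7, 39]
  Merge: [27, 48] + [7, 39] -> [7, 27, 39, 48]
Merge: [13, 32, 41, 50] + [7, 27, 39, 48] -> [7, 13, 27, 32, 39, 41, 48, 50]

Final sorted array: [7, 13, 27, 32, 39, 41, 48, 50]

The merge sort proceeds by recursively splitting the array and merging sorted halves.
After all merges, the sorted array is [7, 13, 27, 32, 39, 41, 48, 50].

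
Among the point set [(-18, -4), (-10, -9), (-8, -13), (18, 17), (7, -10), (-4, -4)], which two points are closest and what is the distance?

Computing all pairwise distances among 6 points:

d((-18, -4), (-10, -9)) = 9.434
d((-18, -4), (-8, -13)) = 13.4536
d((-18, -4), (18, 17)) = 41.6773
d((-18, -4), (7, -10)) = 25.7099
d((-18, -4), (-4, -4)) = 14.0
d((-10, -9), (-8, -13)) = 4.4721 <-- minimum
d((-10, -9), (18, 17)) = 38.2099
d((-10, -9), (7, -10)) = 17.0294
d((-10, -9), (-4, -4)) = 7.8102
d((-8, -13), (18, 17)) = 39.6989
d((-8, -13), (7, -10)) = 15.2971
d((-8, -13), (-4, -4)) = 9.8489
d((18, 17), (7, -10)) = 29.1548
d((18, 17), (-4, -4)) = 30.4138
d((7, -10), (-4, -4)) = 12.53

Closest pair: (-10, -9) and (-8, -13) with distance 4.4721

The closest pair is (-10, -9) and (-8, -13) with Euclidean distance 4.4721. For 6 points, brute-force pairwise comparison is shown above. For large n, the divide-and-conquer algorithm (sort by x, recurse on halves, check the dividing strip) achieves O(n log n).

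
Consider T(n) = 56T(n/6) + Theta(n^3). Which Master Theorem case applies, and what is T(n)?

Master Theorem for T(n) = 56T(n/6) + O(n^3):

a = 56, b = 6, c = 3
log_b(a) = log_6(56) = 2.2466

Case 3: c = 3 > log_6(56) = 2.2466
T(n) = O(n^3) = O(n^3)

For T(n) = 56T(n/6) + O(n^3): log_6(56) = 2.2466. This is Case 3 of the Master Theorem (c > log_b(a), work dominated by root), giving O(n^3).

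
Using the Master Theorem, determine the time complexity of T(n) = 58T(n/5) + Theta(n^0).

Master Theorem for T(n) = 58T(n/5) + O(n^0):

a = 58, b = 5, c = 0
log_b(a) = log_5(58) = 2.5229

Case 1: c = 0 < log_5(58) = 2.5229
T(n) = O(n^(log_5 58))

For T(n) = 58T(n/5) + O(n^0): log_5(58) = 2.5229. This is Case 1 of the Master Theorem (c < log_b(a), work dominated by leaves), giving O(n^(log_5 58)).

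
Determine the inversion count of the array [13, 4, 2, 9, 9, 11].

Finding inversions in [13, 4, 2, 9, 9, 11]:

(0, 1): arr[0]=13 > arr[1]=4
(0, 2): arr[0]=13 > arr[2]=2
(0, 3): arr[0]=13 > arr[3]=9
(0, 4): arr[0]=13 > arr[4]=9
(0, 5): arr[0]=13 > arr[5]=11
(1, 2): arr[1]=4 > arr[2]=2

Total inversions: 6

The array has 6 inversion(s): (0,1), (0,2), (0,3), (0,4), (0,5), (1,2). Each pair (i,j) satisfies i < j and arr[i] > arr[j].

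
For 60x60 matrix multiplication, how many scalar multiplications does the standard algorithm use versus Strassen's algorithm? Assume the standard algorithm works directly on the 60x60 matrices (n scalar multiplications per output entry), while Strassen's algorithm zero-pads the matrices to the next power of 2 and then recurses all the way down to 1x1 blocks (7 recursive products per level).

Matrix multiplication for 60x60 matrices:

Strassen's algorithm requires power-of-2 dimensions. Pad 60x60 to 64x64 (next power of 2).

Standard algorithm: 60^3 = 216000 multiplications
Strassen's algorithm: 7^(log2(64)) = 7^6 = 117649 multiplications
Savings: 216000 - 117649 = 98351 multiplications

Standard: 216000 multiplications (60^3). Strassen: 117649 multiplications (7^6, after padding to 64x64). Strassen reduces 8 recursive multiplications to 7 at each level.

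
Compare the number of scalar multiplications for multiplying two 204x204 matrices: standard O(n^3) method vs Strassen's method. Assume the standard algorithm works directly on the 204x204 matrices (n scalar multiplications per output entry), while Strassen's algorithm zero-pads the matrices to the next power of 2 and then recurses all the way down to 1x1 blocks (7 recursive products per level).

Matrix multiplication for 204x204 matrices:

Strassen's algorithm requires power-of-2 dimensions. Pad 204x204 to 256x256 (next power of 2).

Standard algorithm: 204^3 = 8489664 multiplications
Strassen's algorithm: 7^(log2(256)) = 7^8 = 5764801 multiplications
Savings: 8489664 - 5764801 = 2724863 multiplications

Standard: 8489664 multiplications (204^3). Strassen: 5764801 multiplications (7^8, after padding to 256x256). Strassen reduces 8 recursive multiplications to 7 at each level.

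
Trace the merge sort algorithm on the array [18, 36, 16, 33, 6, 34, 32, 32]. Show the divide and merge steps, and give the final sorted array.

Merge sort trace:

Split: [18, 36, 16, 33, 6, 34, 32, 32] -> [18, 36, 16, 33] and [6, 34, 32, 32]
  Split: [18, 36, 16, 33] -> [18, 36] and [16, 33]
    Split: [18, 36] -> [18] and [36]
    Merge: [18] + [36] -> [18, 36]
    Split: [16, 33] -> [16] and [33]
    Merge: [16] + [33] -> [16, 33]
  Merge: [18, 36] + [16, 33] -> [16, 18, 33, 36]
  Split: [6, 34, 32, 32] -> [6, 34] and [32, 32]
    Split: [6, 34] -> [6] and [34]
    Merge: [6] + [34] -> [6, 34]
    Split: [32, 32] -> [32] and [32]
    Merge: [32] + [32] -> [32, 32]
  Merge: [6, 34] + [32, 32] -> [6, 32, 32, 34]
Merge: [16, 18, 33, 36] + [6, 32, 32, 34] -> [6, 16, 18, 32, 32, 33, 34, 36]

Final sorted array: [6, 16, 18, 32, 32, 33, 34, 36]

The merge sort proceeds by recursively splitting the array and merging sorted halves.
After all merges, the sorted array is [6, 16, 18, 32, 32, 33, 34, 36].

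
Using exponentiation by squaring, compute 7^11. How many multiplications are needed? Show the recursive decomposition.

Computing 7^11 by squaring (build up from 7^1; each line after the first costs one multiplication):

7^1 = 7
7^2 = (7^1)^2 = 7^2 = 49
7^4 = (7^2)^2 = 49^2 = 2401
7^5 = 7 * 7^4 = 7 * 2401 = 16807
7^10 = (7^5)^2 = 16807^2 = 282475249
7^11 = 7 * 7^10 = 7 * 282475249 = 1977326743

Result: 1977326743
Multiplications needed: 5 (5 lines after 7^1)

7^11 = 1977326743. Using exponentiation by squaring, this requires 5 multiplications. The key idea: if the exponent is even, square the half-power; if odd, multiply by the base once.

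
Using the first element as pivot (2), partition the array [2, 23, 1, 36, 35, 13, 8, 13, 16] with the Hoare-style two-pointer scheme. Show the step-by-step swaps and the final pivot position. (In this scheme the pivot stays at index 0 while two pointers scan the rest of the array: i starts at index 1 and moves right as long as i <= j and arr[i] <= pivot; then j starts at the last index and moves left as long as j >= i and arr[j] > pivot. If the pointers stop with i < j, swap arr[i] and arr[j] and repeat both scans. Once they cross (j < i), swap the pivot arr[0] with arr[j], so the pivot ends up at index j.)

Hoare-style two-pointer partition with pivot = 2:

Initial array: [2, 23, 1, 36, 35, 13, 8, 13, 16]

Pointers start at i = 1, j = 8.
i stops at index 1 (arr[1]=23 > 2), j stops at index 2 (arr[2]=1 <= 2): swap arr[1] and arr[2], array becomes [2, 1, 23, 36, 35, 13, 8, 13, 16]
i ends at 2, j ends at 1: the pointers have crossed (j < i), so scanning stops.

Swap pivot arr[0] with arr[1] to place pivot at position 1: [1, 2, 23, 36, 35, 13, 8, 13, 16]
Pivot position: 1

After partitioning with pivot 2, the array becomes [1, 2, 23, 36, 35, 13, 8, 13, 16]. The pivot is placed at index 1. All elements to the left of the pivot are <= 2, and all elements to the right are > 2.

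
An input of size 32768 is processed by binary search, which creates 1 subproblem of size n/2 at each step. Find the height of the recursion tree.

For divide and conquer with division factor 2:

Problem sizes at each level:
Level 0: 32768
Level 1: 16384
Level 2: 8192
Level 3: 4096
Level 4: 2048
Level 5: 1024
Level 6: 512
Level 7: 256
Level 8: 128
Level 9: 64
Level 10: 32
Level 11: 16
Level 12: 8
Level 13: 4
Level 14: 2
Level 15: 1

The root is level 0 and the size-1 base case is level 15 (the tree spans levels 0 through 15, i.e. 16 levels counting the root), so the depth is the number of divisions: log_2(32768) = 15

The recursion tree depth is log_2(32768) = 15. At each level, the problem size is divided by 2, so it takes 15 divisions to reduce to a base case of size 1. The algorithm makes 1 recursive call at each level.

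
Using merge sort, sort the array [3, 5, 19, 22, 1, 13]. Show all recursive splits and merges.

Merge sort trace:

Split: [3, 5, 19, 22, 1, 13] -> [3, 5, 19] and [22, 1, 13]
  Split: [3, 5, 19] -> [3] and [5, 19]
    Split: [5, 19] -> [5] and [19]
    Merge: [5] + [19] -> [5, 19]
  Merge: [3] + [5, 19] -> [3, 5, 19]
  Split: [22, 1, 13] -> [22] and [1, 13]
    Split: [1, 13] -> [1] and [13]
    Merge: [1] + [13] -> [1, 13]
  Merge: [22] + [1, 13] -> [1, 13, 22]
Merge: [3, 5, 19] + [1, 13, 22] -> [1, 3, 5, 13, 19, 22]

Final sorted array: [1, 3, 5, 13, 19, 22]

The merge sort proceeds by recursively splitting the array and merging sorted halves.
After all merges, the sorted array is [1, 3, 5, 13, 19, 22].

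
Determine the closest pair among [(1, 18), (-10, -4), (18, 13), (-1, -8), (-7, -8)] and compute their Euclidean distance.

Computing all pairwise distances among 5 points:

d((1, 18), (-10, -4)) = 24.5967
d((1, 18), (18, 13)) = 17.72
d((1, 18), (-1, -8)) = 26.0768
d((1, 18), (-7, -8)) = 27.2029
d((-10, -4), (18, 13)) = 32.7567
d((-10, -4), (-1, -8)) = 9.8489
d((-10, -4), (-7, -8)) = 5.0 <-- minimum
d((18, 13), (-1, -8)) = 28.3196
d((18, 13), (-7, -8)) = 32.6497
d((-1, -8), (-7, -8)) = 6.0

Closest pair: (-10, -4) and (-7, -8) with distance 5.0

The closest pair is (-10, -4) and (-7, -8) with Euclidean distance 5.0. For 5 points, brute-force pairwise comparison is shown above. For large n, the divide-and-conquer algorithm (sort by x, recurse on halves, check the dividing strip) achieves O(n log n).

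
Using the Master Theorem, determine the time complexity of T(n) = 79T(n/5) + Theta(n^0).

Master Theorem for T(n) = 79T(n/5) + O(n^0):

a = 79, b = 5, c = 0
log_b(a) = log_5(79) = 2.7149

Case 1: c = 0 < log_5(79) = 2.7149
T(n) = O(n^(log_5 79))

For T(n) = 79T(n/5) + O(n^0): log_5(79) = 2.7149. This is Case 1 of the Master Theorem (c < log_b(a), work dominated by leaves), giving O(n^(log_5 79)).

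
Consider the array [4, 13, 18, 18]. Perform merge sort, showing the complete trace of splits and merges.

Merge sort trace:

Split: [4, 13, 18, 18] -> [4, 13] and [18, 18]
  Split: [4, 13] -> [4] and [13]
  Merge: [4] + [13] -> [4, 13]
  Split: [18, 18] -> [18] and [18]
  Merge: [18] + [18] -> [18, 18]
Merge: [4, 13] + [18, 18] -> [4, 13, 18, 18]

Final sorted array: [4, 13, 18, 18]

The merge sort proceeds by recursively splitting the array and merging sorted halves.
After all merges, the sorted array is [4, 13, 18, 18].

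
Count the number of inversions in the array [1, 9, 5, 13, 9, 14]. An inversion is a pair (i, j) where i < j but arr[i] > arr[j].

Finding inversions in [1, 9, 5, 13, 9, 14]:

(1, 2): arr[1]=9 > arr[2]=5
(3, 4): arr[3]=13 > arr[4]=9

Total inversions: 2

The array has 2 inversion(s): (1,2), (3,4). Each pair (i,j) satisfies i < j and arr[i] > arr[j].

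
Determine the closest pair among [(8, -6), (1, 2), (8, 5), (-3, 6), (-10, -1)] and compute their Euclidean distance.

Computing all pairwise distances among 5 points:

d((8, -6), (1, 2)) = 10.6301
d((8, -6), (8, 5)) = 11.0
d((8, -6), (-3, 6)) = 16.2788
d((8, -6), (-10, -1)) = 18.6815
d((1, 2), (8, 5)) = 7.6158
d((1, 2), (-3, 6)) = 5.6569 <-- minimum
d((1, 2), (-10, -1)) = 11.4018
d((8, 5), (-3, 6)) = 11.0454
d((8, 5), (-10, -1)) = 18.9737
d((-3, 6), (-10, -1)) = 9.8995

Closest pair: (1, 2) and (-3, 6) with distance 5.6569

The closest pair is (1, 2) and (-3, 6) with Euclidean distance 5.6569. For 5 points, brute-force pairwise comparison is shown above. For large n, the divide-and-conquer algorithm (sort by x, recurse on halves, check the dividing strip) achieves O(n log n).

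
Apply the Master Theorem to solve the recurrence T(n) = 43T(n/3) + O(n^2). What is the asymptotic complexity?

Master Theorem for T(n) = 43T(n/3) + O(n^2):

a = 43, b = 3, c = 2
log_b(a) = log_3(43) = 3.4236

Case 1: c = 2 < log_3(43) = 3.4236
T(n) = O(n^(log_3 43))

For T(n) = 43T(n/3) + O(n^2): log_3(43) = 3.4236. This is Case 1 of the Master Theorem (c < log_b(a), work dominated by leaves), giving O(n^(log_3 43)).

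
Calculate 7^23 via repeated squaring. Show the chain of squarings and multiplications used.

Computing 7^23 by squaring (build up from 7^1; each line after the first costs one multiplication):

7^1 = 7
7^2 = (7^1)^2 = 7^2 = 49
7^4 = (7^2)^2 = 49^2 = 2401
7^5 = 7 * 7^4 = 7 * 2401 = 16807
7^10 = (7^5)^2 = 16807^2 = 282475249
7^11 = 7 * 7^10 = 7 * 282475249 = 1977326743
7^22 = (7^11)^2 = 1977326743^2 = 3909821048582988049
7^23 = 7 * 7^22 = 7 * 3909821048582988049 = 27368747340080916343

Result: 27368747340080916343
Multiplications needed: 7 (7 lines after 7^1)

7^23 = 27368747340080916343. Using exponentiation by squaring, this requires 7 multiplications. The key idea: if the exponent is even, square the half-power; if odd, multiply by the base once.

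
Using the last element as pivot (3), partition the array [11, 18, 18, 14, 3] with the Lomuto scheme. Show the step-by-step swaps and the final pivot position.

Lomuto partition with pivot = 3:

Initial array: [11, 18, 18, 14, 3]

arr[0]=11 > 3: no swap
arr[1]=18 > 3: no swap
arr[2]=18 > 3: no swap
arr[3]=14 > 3: no swap

Place pivot at position 0: [3, 18, 18, 14, 11]
Pivot position: 0

After partitioning with pivot 3, the array becomes [3, 18, 18, 14, 11]. The pivot is placed at index 0. All elements to the left of the pivot are <= 3, and all elements to the right are > 3.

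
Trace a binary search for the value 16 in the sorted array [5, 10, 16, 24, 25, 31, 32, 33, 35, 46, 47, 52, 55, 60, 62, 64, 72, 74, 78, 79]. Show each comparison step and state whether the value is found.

Binary search for 16 in [5, 10, 16, 24, 25, 31, 32, 33, 35, 46, 47, 52, 55, 60, 62, 64, 72, 74, 78, 79]:

lo=0, hi=19, mid=9, arr[mid]=46 -> 46 > 16, search left half
lo=0, hi=8, mid=4, arr[mid]=25 -> 25 > 16, search left half
lo=0, hi=3, mid=1, arr[mid]=10 -> 10 < 16, search right half
lo=2, hi=3, mid=2, arr[mid]=16 -> Found target at index 2!

Binary search finds 16 at index 2 after 4 comparisons. The search repeatedly halves the search space by comparing with the middle element.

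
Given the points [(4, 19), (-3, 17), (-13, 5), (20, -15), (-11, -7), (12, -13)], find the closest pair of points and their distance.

Computing all pairwise distances among 6 points:

d((4, 19), (-3, 17)) = 7.2801 <-- minimum
d((4, 19), (-13, 5)) = 22.0227
d((4, 19), (20, -15)) = 37.5766
d((4, 19), (-11, -7)) = 30.0167
d((4, 19), (12, -13)) = 32.9848
d((-3, 17), (-13, 5)) = 15.6205
d((-3, 17), (20, -15)) = 39.4081
d((-3, 17), (-11, -7)) = 25.2982
d((-3, 17), (12, -13)) = 33.541
d((-13, 5), (20, -15)) = 38.5876
d((-13, 5), (-11, -7)) = 12.1655
d((-13, 5), (12, -13)) = 30.8058
d((20, -15), (-11, -7)) = 32.0156
d((20, -15), (12, -13)) = 8.2462
d((-11, -7), (12, -13)) = 23.7697

Closest pair: (4, 19) and (-3, 17) with distance 7.2801

The closest pair is (4, 19) and (-3, 17) with Euclidean distance 7.2801. For 6 points, brute-force pairwise comparison is shown above. For large n, the divide-and-conquer algorithm (sort by x, recurse on halves, check the dividing strip) achieves O(n log n).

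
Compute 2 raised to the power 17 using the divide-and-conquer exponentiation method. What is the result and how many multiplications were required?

Computing 2^17 by squaring (build up from 2^1; each line after the first costs one multiplication):

2^1 = 2
2^2 = (2^1)^2 = 2^2 = 4
2^4 = (2^2)^2 = 4^2 = 16
2^8 = (2^4)^2 = 16^2 = 256
2^16 = (2^8)^2 = 256^2 = 65536
2^17 = 2 * 2^16 = 2 * 65536 = 131072

Result: 131072
Multiplications needed: 5 (5 lines after 2^1)

2^17 = 131072. Using exponentiation by squaring, this requires 5 multiplications. The key idea: if the exponent is even, square the half-power; if odd, multiply by the base once.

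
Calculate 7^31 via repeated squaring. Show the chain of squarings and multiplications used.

Computing 7^31 by squaring (build up from 7^1; each line after the first costs one multiplication):

7^1 = 7
7^2 = (7^1)^2 = 7^2 = 49
7^3 = 7 * 7^2 = 7 * 49 = 343
7^6 = (7^3)^2 = 343^2 = 117649
7^7 = 7 * 7^6 = 7 * 117649 = 823543
7^14 = (7^7)^2 = 823543^2 = 678223072849
7^15 = 7 * 7^14 = 7 * 678223072849 = 4747561509943
7^30 = (7^15)^2 = 4747561509943^2 = 22539340290692258087863249
7^31 = 7 * 7^30 = 7 * 22539340290692258087863249 = 157775382034845806615042743

Result: 157775382034845806615042743
Multiplications needed: 8 (8 lines after 7^1)

7^31 = 157775382034845806615042743. Using exponentiation by squaring, this requires 8 multiplications. The key idea: if the exponent is even, square the half-power; if odd, multiply by the base once.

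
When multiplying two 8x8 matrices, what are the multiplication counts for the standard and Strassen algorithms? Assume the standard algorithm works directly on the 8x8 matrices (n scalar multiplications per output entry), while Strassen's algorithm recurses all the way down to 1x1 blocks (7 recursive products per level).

Matrix multiplication for 8x8 matrices:

Standard algorithm: 8^3 = 512 multiplications
Strassen's algorithm: 7^(log2(8)) = 7^3 = 343 multiplications
Savings: 512 - 343 = 169 multiplications

Standard: 512 multiplications (8^3). Strassen: 343 multiplications (7^3). Strassen reduces 8 recursive multiplications to 7 at each level.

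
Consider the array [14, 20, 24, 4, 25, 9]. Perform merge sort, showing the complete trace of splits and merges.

Merge sort trace:

Split: [14, 20, 24, 4, 25, 9] -> [14, 20, 24] and [4, 25, 9]
  Split: [14, 20, 24] -> [14] and [20, 24]
    Split: [20, 24] -> [20] and [24]
    Merge: [20] + [24] -> [20, 24]
  Merge: [14] + [20, 24] -> [14, 20, 24]
  Split: [4, 25, 9] -> [4] and [25, 9]
    Split: [25, 9] -> [25] and [9]
    Merge: [25] + [9] -> [9, 25]
  Merge: [4] + [9, 25] -> [4, 9, 25]
Merge: [14, 20, 24] + [4, 9, 25] -> [4, 9, 14, 20, 24, 25]

Final sorted array: [4, 9, 14, 20, 24, 25]

The merge sort proceeds by recursively splitting the array and merging sorted halves.
After all merges, the sorted array is [4, 9, 14, 20, 24, 25].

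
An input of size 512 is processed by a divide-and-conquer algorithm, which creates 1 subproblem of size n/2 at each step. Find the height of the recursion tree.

For divide and conquer with division factor 2:

Problem sizes at each level:
Level 0: 512
Level 1: 256
Level 2: 128
Level 3: 64
Level 4: 32
Level 5: 16
Level 6: 8
Level 7: 4
Level 8: 2
Level 9: 1

The root is level 0 and the size-1 base case is level 9 (the tree spans levels 0 through 9, i.e. 10 levels counting the root), so the depth is the number of divisions: log_2(512) = 9

The recursion tree depth is log_2(512) = 9. At each level, the problem size is divided by 2, so it takes 9 divisions to reduce to a base case of size 1. The algorithm makes 1 recursive call at each level.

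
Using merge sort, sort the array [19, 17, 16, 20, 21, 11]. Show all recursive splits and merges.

Merge sort trace:

Split: [19, 17, 16, 20, 21, 11] -> [19, 17, 16] and [20, 21, 11]
  Split: [19, 17, 16] -> [19] and [17, 16]
    Split: [17, 16] -> [17] and [16]
    Merge: [17] + [16] -> [16, 17]
  Merge: [19] + [16, 17] -> [16, 17, 19]
  Split: [20, 21, 11] -> [20] and [21, 11]
    Split: [21, 11] -> [21] and [11]
    Merge: [21] + [11] -> [11, 21]
  Merge: [20] + [11, 21] -> [11, 20, 21]
Merge: [16, 17, 19] + [11, 20, 21] -> [11, 16, 17, 19, 20, 21]

Final sorted array: [11, 16, 17, 19, 20, 21]

The merge sort proceeds by recursively splitting the array and merging sorted halves.
After all merges, the sorted array is [11, 16, 17, 19, 20, 21].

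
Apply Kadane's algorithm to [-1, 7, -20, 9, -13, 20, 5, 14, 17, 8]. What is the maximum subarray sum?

Using Kadane's algorithm on [-1, 7, -20, 9, -13, 20, 5, 14, 17, 8]:

Scanning through the array:
Position 1 (value 7): max_ending_here = 7, max_so_far = 7
Position 2 (value -20): max_ending_here = -13, max_so_far = 7
Position 3 (value 9): max_ending_here = 9, max_so_far = 9
Position 4 (value -13): max_ending_here = -4, max_so_far = 9
Position 5 (value 20): max_ending_here = 20, max_so_far = 20
Position 6 (value 5): max_ending_here = 25, max_so_far = 25
Position 7 (value 14): max_ending_here = 39, max_so_far = 39
Position 8 (value 17): max_ending_here = 56, max_so_far = 56
Position 9 (value 8): max_ending_here = 64, max_so_far = 64

Maximum subarray: [20, 5, 14, 17, 8]
Maximum sum: 64

The maximum subarray is [20, 5, 14, 17, 8] with sum 64. This subarray runs from index 5 to index 9.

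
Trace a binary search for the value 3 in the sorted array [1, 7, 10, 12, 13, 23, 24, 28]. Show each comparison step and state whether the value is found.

Binary search for 3 in [1, 7, 10, 12, 13, 23, 24, 28]:

lo=0, hi=7, mid=3, arr[mid]=12 -> 12 > 3, search left half
lo=0, hi=2, mid=1, arr[mid]=7 -> 7 > 3, search left half
lo=0, hi=0, mid=0, arr[mid]=1 -> 1 < 3, search right half
lo=1 > hi=0, target 3 not found

Binary search determines that 3 is not in the array after 3 comparisons. The search space was exhausted without finding the target.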